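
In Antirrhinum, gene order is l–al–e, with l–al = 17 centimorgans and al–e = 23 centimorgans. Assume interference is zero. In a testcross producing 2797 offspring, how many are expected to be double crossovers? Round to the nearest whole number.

109

Map distances give recombination frequencies of 0.170 and 0.230 for the two intervals.
With no interference, expected double-crossover frequency = 0.170 × 0.230 = 0.03910.
Expected number = 0.03910 × 2797 = 109.36 ≈ 109.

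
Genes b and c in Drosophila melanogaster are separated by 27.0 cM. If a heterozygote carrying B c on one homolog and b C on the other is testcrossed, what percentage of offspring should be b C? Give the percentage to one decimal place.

A map distance of 27.0 cM corresponds to a recombination frequency of 0.270.
The F1 is B c / b C, so b C is a parental gamete class with expected frequency (1 − r)/2 = 0.730/2 = 0.3650.
That is 0.3650 = 36.5% of the progeny.

36.5%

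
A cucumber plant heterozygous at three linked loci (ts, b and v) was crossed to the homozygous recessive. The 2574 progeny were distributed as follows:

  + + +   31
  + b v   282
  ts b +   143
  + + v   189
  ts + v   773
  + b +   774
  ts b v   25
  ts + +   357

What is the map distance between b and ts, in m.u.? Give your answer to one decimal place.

15.1 m.u.

The two most frequent reciprocal classes, ts + v and + b +, are the parental types, so the F1 was ts + v / + b +.
The two rarest classes, ts b v and + + +, are the double crossovers. Comparing them with the parentals, only the b allele has switched, so b is the middle locus and the order is v – b – ts.
Crossovers in the b–ts interval produce the single-crossover classes + + v and ts b + (189 + 143 = 332) plus the double crossovers (56).
RF(b–ts) = (332 + 56) / 2574 = 388/2574 = 0.1507 → 15.1 m.u.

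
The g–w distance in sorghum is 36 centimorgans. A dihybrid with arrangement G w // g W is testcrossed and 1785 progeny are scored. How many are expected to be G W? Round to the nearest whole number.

321

A map distance of 36 centimorgans corresponds to a recombination frequency of 0.360.
The F1 is G w / g W, so G W is a recombinant gamete class with expected frequency r/2 = 0.360/2 = 0.1800.
Expected number = 0.1800 × 1785 = 321.30 ≈ 321.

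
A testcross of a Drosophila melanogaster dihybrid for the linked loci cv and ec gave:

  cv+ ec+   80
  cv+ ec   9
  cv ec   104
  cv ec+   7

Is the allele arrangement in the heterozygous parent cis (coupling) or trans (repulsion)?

cis

The two most frequent classes are cv+ ec+ (80) and cv ec (104); these are the parental (non-recombinant) types.
So the F1 carried cv+ ec+ on one chromosome and cv ec on the other — the recessive alleles are on the same chromosome (cis / coupling).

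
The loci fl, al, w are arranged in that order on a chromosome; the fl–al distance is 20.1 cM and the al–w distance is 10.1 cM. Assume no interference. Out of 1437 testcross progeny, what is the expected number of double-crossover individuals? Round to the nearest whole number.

29

Map distances give recombination frequencies of 0.201 and 0.101 for the two intervals.
With no interference, expected double-crossover frequency = 0.201 × 0.101 = 0.02030.
Expected number = 0.02030 × 1437 = 29.17 ≈ 29.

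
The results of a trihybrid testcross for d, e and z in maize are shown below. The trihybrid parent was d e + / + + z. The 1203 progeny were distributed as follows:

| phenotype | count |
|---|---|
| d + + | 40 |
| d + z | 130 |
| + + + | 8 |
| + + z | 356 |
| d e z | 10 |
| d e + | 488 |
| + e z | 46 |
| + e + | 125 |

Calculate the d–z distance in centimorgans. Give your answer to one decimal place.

The two rarest classes, d e z and + + +, are the double crossovers. Comparing them with the parentals, only the z allele has switched, so z is the middle locus and the order is e – z – d.
Crossovers in the z–d interval produce the single-crossover classes + e + and d + z (125 + 130 = 255) plus the double crossovers (18).
RF(z–d) = (255 + 18) / 1203 = 273/1203 = 0.2269 → 22.7 centimorgans.

22.7 centimorgans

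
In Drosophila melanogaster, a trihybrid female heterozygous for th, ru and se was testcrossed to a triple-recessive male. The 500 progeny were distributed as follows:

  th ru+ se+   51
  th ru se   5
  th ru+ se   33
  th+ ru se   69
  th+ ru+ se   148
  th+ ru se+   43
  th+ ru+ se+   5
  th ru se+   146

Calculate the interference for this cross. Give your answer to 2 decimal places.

0.55

The two most frequent reciprocal classes, th+ ru+ se and th ru se+, are the parental types, so the F1 was th+ ru+ se / th ru se+.
The two rarest classes, th+ ru+ se+ and th ru se, are the double crossovers. Comparing them with the parentals, only the se allele has switched, so se is the middle locus and the order is th – se – ru.
th–se: (76 + 10)/500 = 0.1720; se–ru: (120 + 10)/500 = 0.2600.
Expected DCO frequency = 0.1720 × 0.2600 ≈ 0.04472; observed = 10/500 ≈ 0.02000.
Coefficient of coincidence = 0.02000/0.04472 ≈ 0.45; interference = 1 − 0.45 = 0.55.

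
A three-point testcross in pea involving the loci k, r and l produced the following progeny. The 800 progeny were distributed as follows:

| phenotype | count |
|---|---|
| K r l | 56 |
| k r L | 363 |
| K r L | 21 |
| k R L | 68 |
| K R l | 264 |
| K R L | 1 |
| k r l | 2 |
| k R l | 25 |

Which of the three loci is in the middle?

The two most frequent reciprocal classes, K R l and k r L, are the parental types, so the F1 was K R l / k r L.
The two rarest classes, K R L and k r l, are the double crossovers. Comparing them with the parentals, only the l allele has switched, so l is the middle locus and the order is k – l – r.

l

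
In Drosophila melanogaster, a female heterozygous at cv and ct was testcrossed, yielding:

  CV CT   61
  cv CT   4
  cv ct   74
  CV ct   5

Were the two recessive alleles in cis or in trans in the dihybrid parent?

The two most frequent classes are CV CT (61) and cv ct (74); these are the parental (non-recombinant) types.
So the F1 carried CV CT on one chromosome and cv ct on the other — the recessive alleles are on the same chromosome (cis / coupling).

cis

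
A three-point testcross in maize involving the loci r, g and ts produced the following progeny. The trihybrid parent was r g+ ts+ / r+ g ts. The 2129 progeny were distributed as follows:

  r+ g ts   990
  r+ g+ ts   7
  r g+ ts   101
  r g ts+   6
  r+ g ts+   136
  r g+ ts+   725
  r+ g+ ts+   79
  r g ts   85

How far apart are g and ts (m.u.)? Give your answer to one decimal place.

The two rarest classes, r g ts+ and r+ g+ ts, are the double crossovers. Comparing them with the parentals, only the g allele has switched, so g is the middle locus and the order is ts – g – r.
Crossovers in the ts–g interval produce the single-crossover classes r g+ ts and r+ g ts+ (101 + 136 = 237) plus the double crossovers (13).
RF(ts–g) = (237 + 13) / 2129 = 250/2129 = 0.1174 → 11.7 m.u.

11.7 m.u.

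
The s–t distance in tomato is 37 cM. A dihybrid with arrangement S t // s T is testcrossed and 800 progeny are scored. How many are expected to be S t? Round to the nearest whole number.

252

A map distance of 37 cM corresponds to a recombination frequency of 0.370.
The F1 is S t / s T, so S t is a parental gamete class with expected frequency (1 − r)/2 = 0.630/2 = 0.3150.
Expected number = 0.3150 × 800 = 252.00 ≈ 252.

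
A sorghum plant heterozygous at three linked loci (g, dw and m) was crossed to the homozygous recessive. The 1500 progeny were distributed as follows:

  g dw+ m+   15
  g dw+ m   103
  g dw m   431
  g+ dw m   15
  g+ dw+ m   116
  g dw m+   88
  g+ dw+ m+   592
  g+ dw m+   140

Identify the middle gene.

The two most frequent reciprocal classes, g+ dw+ m+ and g dw m, are the parental types, so the F1 was g+ dw+ m+ / g dw m.
The two rarest classes, g dw+ m+ and g+ dw m, are the double crossovers. Comparing them with the parentals, only the g allele has switched, so g is the middle locus and the order is m – g – dw.

g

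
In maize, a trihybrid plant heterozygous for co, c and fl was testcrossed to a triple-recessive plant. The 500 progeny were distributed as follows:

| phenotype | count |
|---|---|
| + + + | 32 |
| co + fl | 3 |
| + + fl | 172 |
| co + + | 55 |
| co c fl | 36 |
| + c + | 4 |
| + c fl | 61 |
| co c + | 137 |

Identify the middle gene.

co

The two most frequent reciprocal classes, + + fl and co c +, are the parental types, so the F1 was + + fl / co c +.
The two rarest classes, co + fl and + c +, are the double crossovers. Comparing them with the parentals, only the co allele has switched, so co is the middle locus and the order is c – co – fl.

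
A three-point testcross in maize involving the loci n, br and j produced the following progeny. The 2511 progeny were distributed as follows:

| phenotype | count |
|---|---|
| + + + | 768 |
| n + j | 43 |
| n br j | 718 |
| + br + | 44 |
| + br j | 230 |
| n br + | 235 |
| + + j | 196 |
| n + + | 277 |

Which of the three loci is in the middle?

br

The two most frequent reciprocal classes, + + + and n br j, are the parental types, so the F1 was + + + / n br j.
The two rarest classes, + br + and n + j, are the double crossovers. Comparing them with the parentals, only the br allele has switched, so br is the middle locus and the order is j – br – n.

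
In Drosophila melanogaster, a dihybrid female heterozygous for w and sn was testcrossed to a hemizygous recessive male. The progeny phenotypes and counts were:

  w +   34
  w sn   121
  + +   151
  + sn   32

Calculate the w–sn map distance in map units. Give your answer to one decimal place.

19.5 map units

The two most frequent classes, + + (151) and w sn (121), are the parental types, so the F1 was + + / w sn.
The recombinant classes are + sn and w +: 32 + 34 = 66.
Recombination frequency = 66/338 = 0.1953 ≈ 19.5%, i.e. 19.5 map units.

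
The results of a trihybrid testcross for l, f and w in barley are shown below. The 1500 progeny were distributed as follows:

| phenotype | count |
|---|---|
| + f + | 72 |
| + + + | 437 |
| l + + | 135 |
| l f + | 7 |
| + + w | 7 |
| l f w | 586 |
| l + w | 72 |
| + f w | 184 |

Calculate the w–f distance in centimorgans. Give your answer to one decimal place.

The two most frequent reciprocal classes, + + + and l f w, are the parental types, so the F1 was + + + / l f w.
The two rarest classes, + + w and l f +, are the double crossovers. Comparing them with the parentals, only the w allele has switched, so w is the middle locus and the order is l – w – f.
Crossovers in the w–f interval produce the single-crossover classes + f + and l + w (72 + 72 = 144) plus the double crossovers (14).
RF(w–f) = (144 + 14) / 1500 = 158/1500 = 0.1053 → 10.5 centimorgans.

10.5 centimorgans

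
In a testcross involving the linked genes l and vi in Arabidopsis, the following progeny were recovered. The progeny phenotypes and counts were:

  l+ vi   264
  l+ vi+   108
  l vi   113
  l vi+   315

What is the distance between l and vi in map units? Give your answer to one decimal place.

27.6 map units

The two most frequent classes, l+ vi (264) and l vi+ (315), are the parental types, so the F1 was l+ vi / l vi+.
The recombinant classes are l+ vi+ and l vi: 108 + 113 = 221.
Recombination frequency = 221/800 = 0.2762 ≈ 27.6%, i.e. 27.6 map units.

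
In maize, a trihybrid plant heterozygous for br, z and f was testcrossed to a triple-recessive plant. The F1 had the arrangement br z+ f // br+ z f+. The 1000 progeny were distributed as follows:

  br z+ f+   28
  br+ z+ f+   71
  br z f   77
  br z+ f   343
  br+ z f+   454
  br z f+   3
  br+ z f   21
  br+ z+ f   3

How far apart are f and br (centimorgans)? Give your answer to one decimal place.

The two rarest classes, br+ z+ f and br z f+, are the double crossovers. Comparing them with the parentals, only the br allele has switched, so br is the middle locus and the order is z – br – f.
Crossovers in the br–f interval produce the single-crossover classes br z+ f+ and br+ z f (28 + 21 = 49) plus the double crossovers (6).
RF(br–f) = (49 + 6) / 1000 = 55/1000 = 0.0550 → 5.5 centimorgans.

5.5 centimorgans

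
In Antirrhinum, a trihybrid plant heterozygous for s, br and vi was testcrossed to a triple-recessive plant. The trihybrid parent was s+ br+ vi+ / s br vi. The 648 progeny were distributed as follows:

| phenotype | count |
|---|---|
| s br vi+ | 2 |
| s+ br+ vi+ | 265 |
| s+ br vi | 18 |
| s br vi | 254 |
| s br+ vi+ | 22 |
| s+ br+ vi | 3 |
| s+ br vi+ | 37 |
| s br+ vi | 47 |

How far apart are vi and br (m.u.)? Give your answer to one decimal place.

The two rarest classes, s+ br+ vi and s br vi+, are the double crossovers. Comparing them with the parentals, only the vi allele has switched, so vi is the middle locus and the order is s – vi – br.
Crossovers in the vi–br interval produce the single-crossover classes s+ br vi+ and s br+ vi (37 + 47 = 84) plus the double crossovers (5).
RF(vi–br) = (84 + 5) / 648 = 89/648 = 0.1373 → 13.7 m.u.

13.7 m.u.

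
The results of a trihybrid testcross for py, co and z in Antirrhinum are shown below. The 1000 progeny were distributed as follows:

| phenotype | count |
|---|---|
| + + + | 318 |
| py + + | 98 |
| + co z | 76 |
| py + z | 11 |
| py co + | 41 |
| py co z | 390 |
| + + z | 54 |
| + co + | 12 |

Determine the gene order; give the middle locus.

co

The two most frequent reciprocal classes, py co z and + + +, are the parental types, so the F1 was py co z / + + +.
The two rarest classes, py + z and + co +, are the double crossovers. Comparing them with the parentals, only the co allele has switched, so co is the middle locus and the order is z – co – py.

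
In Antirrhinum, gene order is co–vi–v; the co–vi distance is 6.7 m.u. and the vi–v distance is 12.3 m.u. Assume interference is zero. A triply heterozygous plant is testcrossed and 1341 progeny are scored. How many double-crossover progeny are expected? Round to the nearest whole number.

Map distances give recombination frequencies of 0.067 and 0.123 for the two intervals.
With no interference, expected double-crossover frequency = 0.067 × 0.123 = 0.00824.
Expected number = 0.00824 × 1341 = 11.05 ≈ 11.

11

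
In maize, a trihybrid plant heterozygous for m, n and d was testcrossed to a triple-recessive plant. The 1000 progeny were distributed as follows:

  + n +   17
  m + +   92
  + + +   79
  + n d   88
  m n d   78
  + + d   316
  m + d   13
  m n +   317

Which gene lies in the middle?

The two most frequent reciprocal classes, + + d and m n +, are the parental types, so the F1 was + + d / m n +.
The two rarest classes, m + d and + n +, are the double crossovers. Comparing them with the parentals, only the m allele has switched, so m is the middle locus and the order is n – m – d.

m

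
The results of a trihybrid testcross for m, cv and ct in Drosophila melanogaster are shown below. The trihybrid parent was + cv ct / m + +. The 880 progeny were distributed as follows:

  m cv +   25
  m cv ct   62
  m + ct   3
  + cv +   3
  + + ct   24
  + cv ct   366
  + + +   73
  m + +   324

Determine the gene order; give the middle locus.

The two rarest classes, + cv + and m + ct, are the double crossovers. Comparing them with the parentals, only the ct allele has switched, so ct is the middle locus and the order is cv – ct – m.

ct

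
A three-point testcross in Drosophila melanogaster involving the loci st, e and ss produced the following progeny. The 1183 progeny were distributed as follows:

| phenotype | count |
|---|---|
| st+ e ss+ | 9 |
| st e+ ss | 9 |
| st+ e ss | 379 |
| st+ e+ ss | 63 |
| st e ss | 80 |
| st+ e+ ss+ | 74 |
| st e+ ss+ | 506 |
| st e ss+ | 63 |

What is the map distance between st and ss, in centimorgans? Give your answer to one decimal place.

The two most frequent reciprocal classes, st+ e ss and st e+ ss+, are the parental types, so the F1 was st+ e ss / st e+ ss+.
The two rarest classes, st+ e ss+ and st e+ ss, are the double crossovers. Comparing them with the parentals, only the ss allele has switched, so ss is the middle locus and the order is st – ss – e.
Crossovers in the st–ss interval produce the single-crossover classes st e ss and st+ e+ ss+ (80 + 74 = 154) plus the double crossovers (18).
RF(st–ss) = (154 + 18) / 1183 = 172/1183 = 0.1454 → 14.5 centimorgans.

14.5 centimorgans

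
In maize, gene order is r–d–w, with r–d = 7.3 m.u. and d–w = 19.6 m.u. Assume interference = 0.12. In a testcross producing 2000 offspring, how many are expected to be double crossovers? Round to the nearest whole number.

25

Map distances give recombination frequencies of 0.073 and 0.196 for the two intervals.
With interference 0.12 (so coincidence = 0.88), expected double-crossover frequency = 0.073 × 0.196 × 0.88 = 0.01259.
Expected number = 0.01259 × 2000 = 25.18 ≈ 25.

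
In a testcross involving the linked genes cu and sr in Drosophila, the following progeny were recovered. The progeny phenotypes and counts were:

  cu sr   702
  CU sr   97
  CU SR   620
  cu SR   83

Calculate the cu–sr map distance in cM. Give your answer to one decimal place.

12.0 cM

The two most frequent classes, CU SR (620) and cu sr (702), are the parental types, so the F1 was CU SR / cu sr.
The recombinant classes are CU sr and cu SR: 97 + 83 = 180.
Recombination frequency = 180/1502 = 0.1198 ≈ 12.0%, i.e. 12.0 cM.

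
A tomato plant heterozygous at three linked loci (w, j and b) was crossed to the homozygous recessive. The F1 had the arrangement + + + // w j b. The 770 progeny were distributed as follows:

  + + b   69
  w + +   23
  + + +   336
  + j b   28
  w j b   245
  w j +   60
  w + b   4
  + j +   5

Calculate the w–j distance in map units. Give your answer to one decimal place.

7.8 map units

The two rarest classes, + j + and w + b, are the double crossovers. Comparing them with the parentals, only the j allele has switched, so j is the middle locus and the order is w – j – b.
Crossovers in the w–j interval produce the single-crossover classes w + + and + j b (23 + 28 = 51) plus the double crossovers (9).
RF(w–j) = (51 + 9) / 770 = 60/770 = 0.0779 → 7.8 map units.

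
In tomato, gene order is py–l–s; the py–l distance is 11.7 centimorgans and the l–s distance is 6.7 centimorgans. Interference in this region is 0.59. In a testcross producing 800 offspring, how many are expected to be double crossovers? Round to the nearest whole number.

3

Map distances give recombination frequencies of 0.117 and 0.067 for the two intervals.
With interference 0.59 (so coincidence = 0.41), expected double-crossover frequency = 0.117 × 0.067 × 0.41 = 0.00321.
Expected number = 0.00321 × 800 = 2.57 ≈ 3.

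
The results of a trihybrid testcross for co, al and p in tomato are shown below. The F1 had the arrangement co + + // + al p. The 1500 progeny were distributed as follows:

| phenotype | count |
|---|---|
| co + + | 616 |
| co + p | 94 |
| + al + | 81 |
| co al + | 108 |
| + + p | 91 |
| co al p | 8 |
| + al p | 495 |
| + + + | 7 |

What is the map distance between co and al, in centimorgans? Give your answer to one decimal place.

The two rarest classes, + + + and co al p, are the double crossovers. Comparing them with the parentals, only the co allele has switched, so co is the middle locus and the order is al – co – p.
Crossovers in the al–co interval produce the single-crossover classes co al + and + + p (108 + 91 = 199) plus the double crossovers (15).
RF(al–co) = (199 + 15) / 1500 = 214/1500 = 0.1427 → 14.3 centimorgans.

14.3 centimorgans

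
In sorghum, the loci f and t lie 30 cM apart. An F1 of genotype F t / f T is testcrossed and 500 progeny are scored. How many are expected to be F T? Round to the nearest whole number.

A map distance of 30 cM corresponds to a recombination frequency of 0.300.
The F1 is F t / f T, so F T is a recombinant gamete class with expected frequency r/2 = 0.300/2 = 0.1500.
Expected number = 0.1500 × 500 = 75.00 ≈ 75.

75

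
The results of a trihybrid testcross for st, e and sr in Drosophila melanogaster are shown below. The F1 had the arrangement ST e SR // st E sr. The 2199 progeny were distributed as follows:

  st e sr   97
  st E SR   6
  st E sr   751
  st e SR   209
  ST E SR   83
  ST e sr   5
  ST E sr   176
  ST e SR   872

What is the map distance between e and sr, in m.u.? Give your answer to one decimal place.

The two rarest classes, ST e sr and st E SR, are the double crossovers. Comparing them with the parentals, only the sr allele has switched, so sr is the middle locus and the order is st – sr – e.
Crossovers in the sr–e interval produce the single-crossover classes ST E SR and st e sr (83 + 97 = 180) plus the double crossovers (11).
RF(sr–e) = (180 + 11) / 2199 = 191/2199 = 0.0869 → 8.7 m.u.

8.7 m.u.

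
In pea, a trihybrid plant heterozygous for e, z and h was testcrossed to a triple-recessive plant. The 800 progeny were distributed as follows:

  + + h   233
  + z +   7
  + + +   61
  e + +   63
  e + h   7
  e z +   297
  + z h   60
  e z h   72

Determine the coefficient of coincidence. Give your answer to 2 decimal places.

The two most frequent reciprocal classes, e z + and + + h, are the parental types, so the F1 was e z + / + + h.
The two rarest classes, + z + and e + h, are the double crossovers. Comparing them with the parentals, only the e allele has switched, so e is the middle locus and the order is z – e – h.
z–e: (123 + 14)/800 = 0.1713; e–h: (133 + 14)/800 = 0.1837.
Expected DCO frequency = 0.1713 × 0.1837 ≈ 0.03147; observed = 14/800 ≈ 0.01750.
Coefficient of coincidence = 0.01750/0.03147 ≈ 0.56.

0.56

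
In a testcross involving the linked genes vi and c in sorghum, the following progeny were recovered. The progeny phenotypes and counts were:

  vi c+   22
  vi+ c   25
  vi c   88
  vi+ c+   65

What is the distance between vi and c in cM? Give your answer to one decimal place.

The two most frequent classes, vi+ c+ (65) and vi c (88), are the parental types, so the F1 was vi+ c+ / vi c.
The recombinant classes are vi+ c and vi c+: 25 + 22 = 47.
Recombination frequency = 47/200 = 0.2350 ≈ 23.5%, i.e. 23.5 cM.

23.5 cM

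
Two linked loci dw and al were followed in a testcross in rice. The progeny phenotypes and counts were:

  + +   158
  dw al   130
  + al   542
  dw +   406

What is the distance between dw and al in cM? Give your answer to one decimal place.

The two most frequent classes, + al (542) and dw + (406), are the parental types, so the F1 was + al / dw +.
The recombinant classes are + + and dw al: 158 + 130 = 288.
Recombination frequency = 288/1236 = 0.2330 ≈ 23.3%, i.e. 23.3 cM.

23.3 cM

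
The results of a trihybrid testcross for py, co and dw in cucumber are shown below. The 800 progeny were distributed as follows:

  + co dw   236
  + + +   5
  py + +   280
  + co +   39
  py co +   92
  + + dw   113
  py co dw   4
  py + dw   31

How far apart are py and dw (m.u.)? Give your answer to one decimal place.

The two most frequent reciprocal classes, py + + and + co dw, are the parental types, so the F1 was py + + / + co dw.
The two rarest classes, + + + and py co dw, are the double crossovers. Comparing them with the parentals, only the py allele has switched, so py is the middle locus and the order is dw – py – co.
Crossovers in the dw–py interval produce the single-crossover classes py + dw and + co + (31 + 39 = 70) plus the double crossovers (9).
RF(dw–py) = (70 + 9) / 800 = 79/800 = 0.0988 → 9.9 m.u.

9.9 m.u.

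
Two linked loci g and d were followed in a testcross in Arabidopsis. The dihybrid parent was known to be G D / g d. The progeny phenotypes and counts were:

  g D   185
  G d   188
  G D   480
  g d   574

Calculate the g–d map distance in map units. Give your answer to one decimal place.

The recombinant classes are G d and g D: 188 + 185 = 373.
Recombination frequency = 373/1427 = 0.2614 ≈ 26.1%, i.e. 26.1 map units.

26.1 map units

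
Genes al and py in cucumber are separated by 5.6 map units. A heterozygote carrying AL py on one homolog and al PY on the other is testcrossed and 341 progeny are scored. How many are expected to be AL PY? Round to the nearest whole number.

A map distance of 5.6 map units corresponds to a recombination frequency of 0.056.
The F1 is AL py / al PY, so AL PY is a recombinant gamete class with expected frequency r/2 = 0.056/2 = 0.0280.
Expected number = 0.0280 × 341 = 9.55 ≈ 10.

10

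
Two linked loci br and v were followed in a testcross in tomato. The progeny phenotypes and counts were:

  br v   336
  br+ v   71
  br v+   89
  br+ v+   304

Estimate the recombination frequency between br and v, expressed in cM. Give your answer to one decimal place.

The two most frequent classes, br+ v+ (304) and br v (336), are the parental types, so the F1 was br+ v+ / br v.
The recombinant classes are br+ v and br v+: 71 + 89 = 160.
Recombination frequency = 160/800 = 0.2000 ≈ 20.0%, i.e. 20.0 cM.

20.0 cM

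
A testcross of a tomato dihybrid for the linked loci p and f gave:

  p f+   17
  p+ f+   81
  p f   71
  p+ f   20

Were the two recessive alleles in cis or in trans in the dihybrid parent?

cis

The two most frequent classes are p+ f+ (81) and p f (71); these are the parental (non-recombinant) types.
So the F1 carried p+ f+ on one chromosome and p f on the other — the recessive alleles are on the same chromosome (cis / coupling).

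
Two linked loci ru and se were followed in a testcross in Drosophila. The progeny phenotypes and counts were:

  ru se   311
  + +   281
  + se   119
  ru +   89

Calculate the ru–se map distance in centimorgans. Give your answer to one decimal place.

26.0 centimorgans

The two most frequent classes, + + (281) and ru se (311), are the parental types, so the F1 was + + / ru se.
The recombinant classes are + se and ru +: 119 + 89 = 208.
Recombination frequency = 208/800 = 0.2600 ≈ 26.0%, i.e. 26.0 centimorgans.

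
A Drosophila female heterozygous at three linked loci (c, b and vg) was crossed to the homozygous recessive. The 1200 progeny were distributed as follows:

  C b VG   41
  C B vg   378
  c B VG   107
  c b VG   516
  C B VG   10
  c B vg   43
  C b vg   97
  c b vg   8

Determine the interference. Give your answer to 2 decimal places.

0.05

The two most frequent reciprocal classes, c b VG and C B vg, are the parental types, so the F1 was c b VG / C B vg.
The two rarest classes, c b vg and C B VG, are the double crossovers. Comparing them with the parentals, only the vg allele has switched, so vg is the middle locus and the order is c – vg – b.
c–vg: (84 + 18)/1200 = 0.0850; vg–b: (204 + 18)/1200 = 0.1850.
Expected DCO frequency = 0.0850 × 0.1850 ≈ 0.01572; observed = 18/1200 ≈ 0.01500.
Coefficient of coincidence = 0.01500/0.01572 ≈ 0.95; interference = 1 − 0.95 = 0.05.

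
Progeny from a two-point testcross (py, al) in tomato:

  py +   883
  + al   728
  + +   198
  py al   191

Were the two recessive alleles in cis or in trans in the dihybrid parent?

The two most frequent classes are + al (728) and py + (883); these are the parental (non-recombinant) types.
So the F1 carried + al on one chromosome and py + on the other — the recessive alleles are on opposite chromosomes (trans / repulsion).

trans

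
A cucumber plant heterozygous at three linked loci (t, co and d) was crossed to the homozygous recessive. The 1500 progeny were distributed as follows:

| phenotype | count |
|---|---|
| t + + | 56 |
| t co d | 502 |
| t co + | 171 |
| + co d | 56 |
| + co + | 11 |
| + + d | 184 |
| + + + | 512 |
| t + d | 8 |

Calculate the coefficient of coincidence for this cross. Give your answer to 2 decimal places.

The two most frequent reciprocal classes, t co d and + + +, are the parental types, so the F1 was t co d / + + +.
The two rarest classes, t + d and + co +, are the double crossovers. Comparing them with the parentals, only the co allele has switched, so co is the middle locus and the order is d – co – t.
d–co: (355 + 19)/1500 = 0.2493; co–t: (112 + 19)/1500 = 0.0873.
Expected DCO frequency = 0.2493 × 0.0873 ≈ 0.02176; observed = 19/1500 ≈ 0.01267.
Coefficient of coincidence = 0.01267/0.02176 ≈ 0.58.

0.58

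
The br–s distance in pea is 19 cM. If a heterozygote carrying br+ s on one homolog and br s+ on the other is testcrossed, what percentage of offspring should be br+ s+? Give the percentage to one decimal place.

9.5%

A map distance of 19 cM corresponds to a recombination frequency of 0.190.
The F1 is br+ s / br s+, so br+ s+ is a recombinant gamete class with expected frequency r/2 = 0.190/2 = 0.0950.
That is 0.0950 = 9.5% of the progeny.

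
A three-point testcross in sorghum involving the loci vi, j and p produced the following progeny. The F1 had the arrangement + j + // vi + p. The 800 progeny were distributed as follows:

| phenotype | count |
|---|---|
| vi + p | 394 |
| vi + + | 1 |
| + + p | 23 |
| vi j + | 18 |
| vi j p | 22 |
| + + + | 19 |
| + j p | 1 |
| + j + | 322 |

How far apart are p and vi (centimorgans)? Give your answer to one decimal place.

The two rarest classes, + j p and vi + +, are the double crossovers. Comparing them with the parentals, only the p allele has switched, so p is the middle locus and the order is vi – p – j.
Crossovers in the vi–p interval produce the single-crossover classes vi j + and + + p (18 + 23 = 41) plus the double crossovers (2).
RF(vi–p) = (41 + 2) / 800 = 43/800 = 0.0537 → 5.4 centimorgans.

5.4 centimorgans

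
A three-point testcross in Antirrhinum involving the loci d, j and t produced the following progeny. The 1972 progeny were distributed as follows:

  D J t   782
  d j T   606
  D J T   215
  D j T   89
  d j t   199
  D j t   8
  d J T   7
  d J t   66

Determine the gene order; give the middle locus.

The two most frequent reciprocal classes, d j T and D J t, are the parental types, so the F1 was d j T / D J t.
The two rarest classes, d J T and D j t, are the double crossovers. Comparing them with the parentals, only the j allele has switched, so j is the middle locus and the order is t – j – d.

j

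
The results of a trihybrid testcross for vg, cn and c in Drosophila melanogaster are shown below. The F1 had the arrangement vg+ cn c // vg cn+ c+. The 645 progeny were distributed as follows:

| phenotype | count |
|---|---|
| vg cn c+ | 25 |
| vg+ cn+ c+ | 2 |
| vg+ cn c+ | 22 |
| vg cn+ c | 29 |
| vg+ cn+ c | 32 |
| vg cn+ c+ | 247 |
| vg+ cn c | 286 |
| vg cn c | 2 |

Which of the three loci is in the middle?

The two rarest classes, vg cn c and vg+ cn+ c+, are the double crossovers. Comparing them with the parentals, only the vg allele has switched, so vg is the middle locus and the order is c – vg – cn.

vg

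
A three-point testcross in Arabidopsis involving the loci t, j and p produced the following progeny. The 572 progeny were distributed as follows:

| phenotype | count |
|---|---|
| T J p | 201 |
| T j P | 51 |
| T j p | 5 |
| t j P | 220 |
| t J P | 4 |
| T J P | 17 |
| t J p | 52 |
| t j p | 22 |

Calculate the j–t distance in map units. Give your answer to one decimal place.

The two most frequent reciprocal classes, t j P and T J p, are the parental types, so the F1 was t j P / T J p.
The two rarest classes, t J P and T j p, are the double crossovers. Comparing them with the parentals, only the j allele has switched, so j is the middle locus and the order is t – j – p.
Crossovers in the t–j interval produce the single-crossover classes T j P and t J p (51 + 52 = 103) plus the double crossovers (9).
RF(t–j) = (103 + 9) / 572 = 112/572 = 0.1958 → 19.6 map units.

19.6 map units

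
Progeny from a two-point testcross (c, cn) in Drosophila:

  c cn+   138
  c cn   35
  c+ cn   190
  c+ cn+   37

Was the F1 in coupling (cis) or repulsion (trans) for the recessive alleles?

The two most frequent classes are c+ cn (190) and c cn+ (138); these are the parental (non-recombinant) types.
So the F1 carried c+ cn on one chromosome and c cn+ on the other — the recessive alleles are on opposite chromosomes (trans / repulsion).

trans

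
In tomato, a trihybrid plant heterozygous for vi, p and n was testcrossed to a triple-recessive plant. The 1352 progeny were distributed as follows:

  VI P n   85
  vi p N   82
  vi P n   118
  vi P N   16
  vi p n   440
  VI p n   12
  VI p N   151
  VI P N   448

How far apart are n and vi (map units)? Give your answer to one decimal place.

14.4 map units

The two most frequent reciprocal classes, vi p n and VI P N, are the parental types, so the F1 was vi p n / VI P N.
The two rarest classes, VI p n and vi P N, are the double crossovers. Comparing them with the parentals, only the vi allele has switched, so vi is the middle locus and the order is p – vi – n.
Crossovers in the vi–n interval produce the single-crossover classes vi p N and VI P n (82 + 85 = 167) plus the double crossovers (28).
RF(vi–n) = (167 + 28) / 1352 = 195/1352 = 0.1442 → 14.4 map units.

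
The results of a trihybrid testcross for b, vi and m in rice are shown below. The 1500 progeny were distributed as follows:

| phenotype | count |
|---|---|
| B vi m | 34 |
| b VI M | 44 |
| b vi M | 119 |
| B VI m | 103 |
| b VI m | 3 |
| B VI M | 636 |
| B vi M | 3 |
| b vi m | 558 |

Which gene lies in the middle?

The two most frequent reciprocal classes, B VI M and b vi m, are the parental types, so the F1 was B VI M / b vi m.
The two rarest classes, B vi M and b VI m, are the double crossovers. Comparing them with the parentals, only the vi allele has switched, so vi is the middle locus and the order is b – vi – m.

vi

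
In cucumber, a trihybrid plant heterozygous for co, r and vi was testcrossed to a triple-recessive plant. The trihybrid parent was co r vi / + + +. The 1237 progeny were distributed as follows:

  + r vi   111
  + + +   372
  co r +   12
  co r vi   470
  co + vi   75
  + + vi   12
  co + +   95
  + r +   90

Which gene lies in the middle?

vi

The two rarest classes, co r + and + + vi, are the double crossovers. Comparing them with the parentals, only the vi allele has switched, so vi is the middle locus and the order is co – vi – r.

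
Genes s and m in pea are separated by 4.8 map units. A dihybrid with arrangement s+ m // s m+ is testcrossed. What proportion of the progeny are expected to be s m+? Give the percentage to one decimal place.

A map distance of 4.8 map units corresponds to a recombination frequency of 0.048.
The F1 is s+ m / s m+, so s m+ is a parental gamete class with expected frequency (1 − r)/2 = 0.952/2 = 0.4760.
That is 0.4760 = 47.6% of the progeny.

47.6%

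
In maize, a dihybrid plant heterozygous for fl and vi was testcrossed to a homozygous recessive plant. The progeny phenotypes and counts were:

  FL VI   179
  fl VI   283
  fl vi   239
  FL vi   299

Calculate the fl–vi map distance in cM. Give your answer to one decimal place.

41.8 cM

The two most frequent classes, FL vi (299) and fl VI (283), are the parental types, so the F1 was FL vi / fl VI.
The recombinant classes are FL VI and fl vi: 179 + 239 = 418.
Recombination frequency = 418/1000 = 0.4180 ≈ 41.8%, i.e. 41.8 cM.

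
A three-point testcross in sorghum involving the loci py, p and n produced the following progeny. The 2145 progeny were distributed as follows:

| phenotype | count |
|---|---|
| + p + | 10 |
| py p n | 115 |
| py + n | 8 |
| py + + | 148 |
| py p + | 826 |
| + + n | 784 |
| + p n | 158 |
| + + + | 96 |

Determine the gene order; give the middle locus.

The two most frequent reciprocal classes, py p + and + + n, are the parental types, so the F1 was py p + / + + n.
The two rarest classes, + p + and py + n, are the double crossovers. Comparing them with the parentals, only the py allele has switched, so py is the middle locus and the order is n – py – p.

py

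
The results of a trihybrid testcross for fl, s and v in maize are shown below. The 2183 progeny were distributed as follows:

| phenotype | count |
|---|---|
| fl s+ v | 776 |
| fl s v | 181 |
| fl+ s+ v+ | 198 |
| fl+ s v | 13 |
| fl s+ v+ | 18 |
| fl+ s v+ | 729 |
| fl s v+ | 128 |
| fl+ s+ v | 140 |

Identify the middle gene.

v

The two most frequent reciprocal classes, fl+ s v+ and fl s+ v, are the parental types, so the F1 was fl+ s v+ / fl s+ v.
The two rarest classes, fl+ s v and fl s+ v+, are the double crossovers. Comparing them with the parentals, only the v allele has switched, so v is the middle locus and the order is fl – v – s.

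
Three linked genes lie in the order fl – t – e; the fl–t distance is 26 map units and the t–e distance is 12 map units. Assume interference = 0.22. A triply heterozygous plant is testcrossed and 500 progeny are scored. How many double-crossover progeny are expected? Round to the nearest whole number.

12

Map distances give recombination frequencies of 0.260 and 0.120 for the two intervals.
With interference 0.22 (so coincidence = 0.78), expected double-crossover frequency = 0.260 × 0.120 × 0.78 = 0.02434.
Expected number = 0.02434 × 500 = 12.17 ≈ 12.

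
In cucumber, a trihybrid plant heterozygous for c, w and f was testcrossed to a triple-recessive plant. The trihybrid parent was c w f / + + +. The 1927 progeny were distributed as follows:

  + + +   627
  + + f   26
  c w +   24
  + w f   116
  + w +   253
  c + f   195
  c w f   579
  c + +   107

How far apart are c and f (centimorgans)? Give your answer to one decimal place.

14.2 centimorgans

The two rarest classes, c w + and + + f, are the double crossovers. Comparing them with the parentals, only the f allele has switched, so f is the middle locus and the order is w – f – c.
Crossovers in the f–c interval produce the single-crossover classes + w f and c + + (116 + 107 = 223) plus the double crossovers (50).
RF(f–c) = (223 + 50) / 1927 = 273/1927 = 0.1417 → 14.2 centimorgans.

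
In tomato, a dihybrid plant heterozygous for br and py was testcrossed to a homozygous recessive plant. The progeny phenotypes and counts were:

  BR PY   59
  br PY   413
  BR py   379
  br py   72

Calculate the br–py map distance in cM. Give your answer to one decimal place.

The two most frequent classes, BR py (379) and br PY (413), are the parental types, so the F1 was BR py / br PY.
The recombinant classes are BR PY and br py: 59 + 72 = 131.
Recombination frequency = 131/923 = 0.1419 ≈ 14.2%, i.e. 14.2 cM.

14.2 cM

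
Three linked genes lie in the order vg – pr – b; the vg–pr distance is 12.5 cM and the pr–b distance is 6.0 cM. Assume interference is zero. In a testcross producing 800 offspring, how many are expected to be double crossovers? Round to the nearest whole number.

6

Map distances give recombination frequencies of 0.125 and 0.060 for the two intervals.
With no interference, expected double-crossover frequency = 0.125 × 0.060 = 0.00750.
Expected number = 0.00750 × 800 = 6.00 ≈ 6.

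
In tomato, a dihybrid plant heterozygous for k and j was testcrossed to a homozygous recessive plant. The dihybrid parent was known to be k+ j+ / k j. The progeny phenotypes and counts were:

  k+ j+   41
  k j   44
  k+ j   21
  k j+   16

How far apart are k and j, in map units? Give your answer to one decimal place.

30.3 map units

The recombinant classes are k+ j and k j+: 21 + 16 = 37.
Recombination frequency = 37/122 = 0.3033 ≈ 30.3%, i.e. 30.3 map units.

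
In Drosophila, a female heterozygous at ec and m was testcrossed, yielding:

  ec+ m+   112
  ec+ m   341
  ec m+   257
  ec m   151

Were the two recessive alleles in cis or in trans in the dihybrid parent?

trans

The two most frequent classes are ec+ m (341) and ec m+ (257); these are the parental (non-recombinant) types.
So the F1 carried ec+ m on one chromosome and ec m+ on the other — the recessive alleles are on opposite chromosomes (trans / repulsion).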